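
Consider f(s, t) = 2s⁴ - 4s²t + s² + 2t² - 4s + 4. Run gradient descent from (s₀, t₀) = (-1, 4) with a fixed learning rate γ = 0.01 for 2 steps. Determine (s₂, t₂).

∇f = (8s³ - 8st + 2s - 4, -4s² + 4t)
Step 1: at (-1, 4), ∇f = (18, 12) → (-1, 4) − 0.01·(18, 12) = (-1.18, 3.88)
Step 2: at (-1.18, 3.88), ∇f = (17.122944, 9.9504) → (-1.18, 3.88) − 0.01·(17.122944, 9.9504) = (-1.35122944, 3.780496)

(-1.35122944, 3.780496)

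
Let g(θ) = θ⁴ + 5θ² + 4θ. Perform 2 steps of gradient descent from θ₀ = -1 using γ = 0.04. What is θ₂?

g′(θ) = 4θ³ + 10θ + 4
θ₁ = -1 − 0.04·(-10) = -0.6
θ₂ = -0.6 − 0.04·(-2.864) = -0.48544

-0.48544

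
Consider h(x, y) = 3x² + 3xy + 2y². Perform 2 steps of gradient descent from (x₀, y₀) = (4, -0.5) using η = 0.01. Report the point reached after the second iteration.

∇h = (6x + 3y, 3x + 4y)
(x₁, y₁) = (4, -0.5) − 0.01·(22.5, 10) = (3.775, -0.6)
(x₂, y₂) = (3.775, -0.6) − 0.01·(20.85, 8.925) = (3.5665, -0.68925)

(3.5665, -0.68925)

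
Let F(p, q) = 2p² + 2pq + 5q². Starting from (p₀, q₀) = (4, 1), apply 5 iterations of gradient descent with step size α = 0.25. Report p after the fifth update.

∇F = (4p + 2q, 2p + 10q)
Step 1: at (4, 1), ∇F = (18, 18) → (4, 1) − 0.25·(18, 18) = (-0.5, -3.5)
Step 2: at (-0.5, -3.5), ∇F = (-9, -36) → (-0.5, -3.5) − 0.25·(-9, -36) = (1.75, 5.5)
Step 3: at (1.75, 5.5), ∇F = (18, 58.5) → (1.75, 5.5) − 0.25·(18, 58.5) = (-2.75, -9.125)
Step 4: at (-2.75, -9.125), ∇F = (-29.25, -96.75) → (-2.75, -9.125) − 0.25·(-29.25, -96.75) = (4.5625, 15.0625)
Step 5: at (4.5625, 15.0625), ∇F = (48.375, 159.75) → (4.5625, 15.0625) − 0.25·(48.375, 159.75) = (-7.53125, -24.875)
p = -7.53125

-7.53125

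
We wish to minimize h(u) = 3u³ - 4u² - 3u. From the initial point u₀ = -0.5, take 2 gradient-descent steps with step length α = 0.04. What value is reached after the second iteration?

-0.854484

h′(u) = 9u² - 8u - 3
Step 1: h′(-0.5) = 3.25; u₁ = -0.5 − 0.04·3.25 = -0.63
Step 2: h′(-0.63) = 5.6121; u₂ = -0.63 − 0.04·5.6121 = -0.854484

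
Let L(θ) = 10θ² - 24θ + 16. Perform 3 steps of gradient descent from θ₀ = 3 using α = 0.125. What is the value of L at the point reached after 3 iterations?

370.65625

L′(θ) = 20θ - 24
θ₁ = 3 − 0.125·36 = -1.5
θ₂ = -1.5 − 0.125·(-54) = 5.25
θ₃ = 5.25 − 0.125·81 = -4.875
L(-4.875) = 370.65625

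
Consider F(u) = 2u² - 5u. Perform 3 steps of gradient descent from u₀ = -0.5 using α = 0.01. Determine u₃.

F′(u) = 4u - 5
u₁ = -0.5 − 0.01·(-7) = -0.43
u₂ = -0.43 − 0.01·(-6.72) = -0.3628
u₃ = -0.3628 − 0.01·(-6.4512) = -0.298288

-0.298288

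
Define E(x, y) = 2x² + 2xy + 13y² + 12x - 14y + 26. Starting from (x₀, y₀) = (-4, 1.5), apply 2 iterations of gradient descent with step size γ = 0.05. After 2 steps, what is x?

∇E = (4x + 2y + 12, 2x + 26y - 14)
Step 1: at (-4, 1.5), ∇E = (-1, 17) → (-4, 1.5) − 0.05·(-1, 17) = (-3.95, 0.65)
Step 2: at (-3.95, 0.65), ∇E = (-2.5, -5) → (-3.95, 0.65) − 0.05·(-2.5, -5) = (-3.825, 0.9)
x = -3.825

-3.825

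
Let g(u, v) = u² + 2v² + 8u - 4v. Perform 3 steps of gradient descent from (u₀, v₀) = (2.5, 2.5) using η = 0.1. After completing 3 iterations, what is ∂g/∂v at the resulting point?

∇g = (2u + 8, 4v - 4)
Step 1: at (2.5, 2.5), ∇g = (13, 6) → (2.5, 2.5) − 0.1·(13, 6) = (1.2, 1.9)
Step 2: at (1.2, 1.9), ∇g = (10.4, 3.6) → (1.2, 1.9) − 0.1·(10.4, 3.6) = (0.16, 1.54)
Step 3: at (0.16, 1.54), ∇g = (8.32, 2.16) → (0.16, 1.54) − 0.1·(8.32, 2.16) = (-0.672, 1.324)
∂g/∂v at (-0.672, 1.324) = 1.296

1.296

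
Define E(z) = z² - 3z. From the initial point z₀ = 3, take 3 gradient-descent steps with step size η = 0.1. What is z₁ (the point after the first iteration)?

2.7

E′(z) = 2z - 3
z₁ = 3 − 0.1·3 = 2.7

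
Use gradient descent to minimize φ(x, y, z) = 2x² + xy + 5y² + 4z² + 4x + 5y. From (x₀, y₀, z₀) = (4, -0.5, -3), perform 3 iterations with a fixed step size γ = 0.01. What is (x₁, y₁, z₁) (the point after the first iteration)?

(3.805, -0.54, -2.76)

∇φ = (4x + y + 4, x + 10y + 5, 8z)
Step 1: at (4, -0.5, -3), ∇φ = (19.5, 4, -24) → (4, -0.5, -3) − 0.01·(19.5, 4, -24) = (3.805, -0.54, -2.76)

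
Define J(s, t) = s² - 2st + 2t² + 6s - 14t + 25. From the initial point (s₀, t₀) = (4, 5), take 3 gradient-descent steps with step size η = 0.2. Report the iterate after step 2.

(2.88, 5.16)

∇J = (2s - 2t + 6, -2s + 4t - 14)
(s₁, t₁) = (4, 5) − 0.2·(4, -2) = (3.2, 5.4)
(s₂, t₂) = (3.2, 5.4) − 0.2·(1.6, 1.2) = (2.88, 5.16)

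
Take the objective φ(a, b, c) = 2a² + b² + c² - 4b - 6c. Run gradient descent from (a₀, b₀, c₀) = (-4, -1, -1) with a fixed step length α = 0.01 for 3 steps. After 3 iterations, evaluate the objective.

34.194308791872

∇φ = (4a, 2b - 4, 2c - 6)
(a₁, b₁, c₁) = (-4, -1, -1) − 0.01·(-16, -6, -8) = (-3.84, -0.94, -0.92)
(a₂, b₂, c₂) = (-3.84, -0.94, -0.92) − 0.01·(-15.36, -5.88, -7.84) = (-3.6864, -0.8812, -0.8416)
(a₃, b₃, c₃) = (-3.6864, -0.8812, -0.8416) − 0.01·(-14.7456, -5.7624, -7.6832) = (-3.538944, -0.823576, -0.764768)
φ(-3.538944, -0.823576, -0.764768) = 34.194308791872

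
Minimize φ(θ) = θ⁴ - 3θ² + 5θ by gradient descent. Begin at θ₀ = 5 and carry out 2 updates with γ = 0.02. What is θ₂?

2.15

φ′(θ) = 4θ³ - 6θ + 5
θ₁ = 5 − 0.02·475 = -4.5
θ₂ = -4.5 − 0.02·(-332.5) = 2.15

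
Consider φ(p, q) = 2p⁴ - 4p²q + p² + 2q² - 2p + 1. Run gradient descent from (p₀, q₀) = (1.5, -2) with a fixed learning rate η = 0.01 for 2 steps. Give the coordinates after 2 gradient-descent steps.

(0.76163264, -1.718384)

∇φ = (8p³ - 8pq + 2p - 2, -4p² + 4q)
Step 1: at (1.5, -2), ∇φ = (52, -17) → (1.5, -2) − 0.01·(52, -17) = (0.98, -1.83)
Step 2: at (0.98, -1.83), ∇φ = (21.836736, -11.1616) → (0.98, -1.83) − 0.01·(21.836736, -11.1616) = (0.76163264, -1.718384)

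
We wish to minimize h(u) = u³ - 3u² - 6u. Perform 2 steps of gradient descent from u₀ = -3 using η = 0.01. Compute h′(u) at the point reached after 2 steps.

62.389422763707

h′(u) = 3u² - 6u - 6
u₁ = -3 − 0.01·39 = -3.39
u₂ = -3.39 − 0.01·48.8163 = -3.878163
h′(u) at (-3.878163) = 62.389422763707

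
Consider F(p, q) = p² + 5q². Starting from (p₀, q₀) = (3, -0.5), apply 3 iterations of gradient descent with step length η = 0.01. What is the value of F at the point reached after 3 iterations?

8.636882677776

∇F = (2p, 10q)
Step 1: at (3, -0.5), ∇F = (6, -5) → (3, -0.5) − 0.01·(6, -5) = (2.94, -0.45)
Step 2: at (2.94, -0.45), ∇F = (5.88, -4.5) → (2.94, -0.45) − 0.01·(5.88, -4.5) = (2.8812, -0.405)
Step 3: at (2.8812, -0.405), ∇F = (5.7624, -4.05) → (2.8812, -0.405) − 0.01·(5.7624, -4.05) = (2.823576, -0.3645)
F(2.823576, -0.3645) = 8.636882677776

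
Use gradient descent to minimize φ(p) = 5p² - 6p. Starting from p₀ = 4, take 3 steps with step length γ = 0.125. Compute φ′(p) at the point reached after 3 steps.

φ′(p) = 10p - 6
p₁ = 4 − 0.125·34 = -0.25
p₂ = -0.25 − 0.125·(-8.5) = 0.8125
p₃ = 0.8125 − 0.125·2.125 = 0.546875
φ′(p) at (0.546875) = -0.53125

-0.53125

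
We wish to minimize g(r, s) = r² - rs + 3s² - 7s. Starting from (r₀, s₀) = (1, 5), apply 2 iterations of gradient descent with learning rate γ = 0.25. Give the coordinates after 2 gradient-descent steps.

(0.75, 2.4375)

∇g = (2r - s, -r + 6s - 7)
Step 1: at (1, 5), ∇g = (-3, 22) → (1, 5) − 0.25·(-3, 22) = (1.75, -0.5)
Step 2: at (1.75, -0.5), ∇g = (4, -11.75) → (1.75, -0.5) − 0.25·(4, -11.75) = (0.75, 2.4375)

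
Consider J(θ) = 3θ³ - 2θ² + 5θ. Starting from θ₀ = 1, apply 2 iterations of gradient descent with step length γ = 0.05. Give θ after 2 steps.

J′(θ) = 9θ² - 4θ + 5
Step 1: J′(1) = 10; θ₁ = 1 − 0.05·10 = 0.5
Step 2: J′(0.5) = 5.25; θ₂ = 0.5 − 0.05·5.25 = 0.2375

0.2375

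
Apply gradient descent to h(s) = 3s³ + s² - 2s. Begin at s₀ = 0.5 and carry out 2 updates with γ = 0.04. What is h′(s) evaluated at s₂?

0.43812689

h′(s) = 9s² + 2s - 2
s₁ = 0.5 − 0.04·1.25 = 0.45
s₂ = 0.45 − 0.04·0.7225 = 0.4211
h′(s) at (0.4211) = 0.43812689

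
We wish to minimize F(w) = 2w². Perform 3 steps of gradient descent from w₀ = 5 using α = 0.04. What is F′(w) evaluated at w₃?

11.85408

F′(w) = 4w
Step 1: F′(5) = 20; w₁ = 5 − 0.04·20 = 4.2
Step 2: F′(4.2) = 16.8; w₂ = 4.2 − 0.04·16.8 = 3.528
Step 3: F′(3.528) = 14.112; w₃ = 3.528 − 0.04·14.112 = 2.96352
F′(w) at (2.96352) = 11.85408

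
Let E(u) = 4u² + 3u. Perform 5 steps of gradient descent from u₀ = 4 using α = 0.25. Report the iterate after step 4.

E′(u) = 8u + 3
Step 1: E′(4) = 35; u₁ = 4 − 0.25·35 = -4.75
Step 2: E′(-4.75) = -35; u₂ = -4.75 − 0.25·(-35) = 4
Step 3: E′(4) = 35; u₃ = 4 − 0.25·35 = -4.75
Step 4: E′(-4.75) = -35; u₄ = -4.75 − 0.25·(-35) = 4

4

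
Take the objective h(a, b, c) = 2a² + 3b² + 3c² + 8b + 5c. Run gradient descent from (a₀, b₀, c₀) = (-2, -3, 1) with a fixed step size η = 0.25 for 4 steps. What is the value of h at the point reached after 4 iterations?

-7.3447265625

∇h = (4a, 6b + 8, 6c + 5)
Step 1: at (-2, -3, 1), ∇h = (-8, -10, 11) → (-2, -3, 1) − 0.25·(-8, -10, 11) = (0, -0.5, -1.75)
Step 2: at (0, -0.5, -1.75), ∇h = (0, 5, -5.5) → (0, -0.5, -1.75) − 0.25·(0, 5, -5.5) = (0, -1.75, -0.375)
Step 3: at (0, -1.75, -0.375), ∇h = (0, -2.5, 2.75) → (0, -1.75, -0.375) − 0.25·(0, -2.5, 2.75) = (0, -1.125, -1.0625)
Step 4: at (0, -1.125, -1.0625), ∇h = (0, 1.25, -1.375) → (0, -1.125, -1.0625) − 0.25·(0, 1.25, -1.375) = (0, -1.4375, -0.71875)
h(0, -1.4375, -0.71875) = -7.3447265625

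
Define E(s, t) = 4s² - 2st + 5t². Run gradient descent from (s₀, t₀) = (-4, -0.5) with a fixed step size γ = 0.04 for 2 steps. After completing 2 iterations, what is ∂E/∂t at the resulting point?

-2.0752

∇E = (8s - 2t, -2s + 10t)
Step 1: at (-4, -0.5), ∇E = (-31, 3) → (-4, -0.5) − 0.04·(-31, 3) = (-2.76, -0.62)
Step 2: at (-2.76, -0.62), ∇E = (-20.84, -0.68) → (-2.76, -0.62) − 0.04·(-20.84, -0.68) = (-1.9264, -0.5928)
∂E/∂t at (-1.9264, -0.5928) = -2.0752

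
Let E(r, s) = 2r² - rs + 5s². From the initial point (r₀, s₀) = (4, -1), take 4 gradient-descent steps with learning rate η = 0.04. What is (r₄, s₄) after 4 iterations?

∇E = (4r - s, -r + 10s)
Step 1: at (4, -1), ∇E = (17, -14) → (4, -1) − 0.04·(17, -14) = (3.32, -0.44)
Step 2: at (3.32, -0.44), ∇E = (13.72, -7.72) → (3.32, -0.44) − 0.04·(13.72, -7.72) = (2.7712, -0.1312)
Step 3: at (2.7712, -0.1312), ∇E = (11.216, -4.0832) → (2.7712, -0.1312) − 0.04·(11.216, -4.0832) = (2.32256, 0.032128)
Step 4: at (2.32256, 0.032128), ∇E = (9.258112, -2.00128) → (2.32256, 0.032128) − 0.04·(9.258112, -2.00128) = (1.95223552, 0.1121792)

(1.95223552, 0.1121792)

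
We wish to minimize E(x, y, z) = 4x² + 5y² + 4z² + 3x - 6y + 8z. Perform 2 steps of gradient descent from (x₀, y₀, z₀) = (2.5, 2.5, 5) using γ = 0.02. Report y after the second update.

1.816

∇E = (8x + 3, 10y - 6, 8z + 8)
Step 1: at (2.5, 2.5, 5), ∇E = (23, 19, 48) → (2.5, 2.5, 5) − 0.02·(23, 19, 48) = (2.04, 2.12, 4.04)
Step 2: at (2.04, 2.12, 4.04), ∇E = (19.32, 15.2, 40.32) → (2.04, 2.12, 4.04) − 0.02·(19.32, 15.2, 40.32) = (1.6536, 1.816, 3.2336)
y = 1.816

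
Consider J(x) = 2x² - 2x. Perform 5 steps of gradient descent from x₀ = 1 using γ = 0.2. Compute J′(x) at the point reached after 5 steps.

J′(x) = 4x - 2
x₁ = 1 − 0.2·2 = 0.6
x₂ = 0.6 − 0.2·0.4 = 0.52
x₃ = 0.52 − 0.2·0.08 = 0.504
x₄ = 0.504 − 0.2·0.016 = 0.5008
x₅ = 0.5008 − 0.2·0.0032 = 0.50016
J′(x) at (0.50016) = 0.00064

0.00064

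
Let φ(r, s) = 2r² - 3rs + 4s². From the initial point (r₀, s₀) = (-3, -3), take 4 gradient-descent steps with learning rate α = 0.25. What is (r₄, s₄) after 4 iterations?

(2.14453125, -4.23046875)

∇φ = (4r - 3s, -3r + 8s)
Step 1: at (-3, -3), ∇φ = (-3, -15) → (-3, -3) − 0.25·(-3, -15) = (-2.25, 0.75)
Step 2: at (-2.25, 0.75), ∇φ = (-11.25, 12.75) → (-2.25, 0.75) − 0.25·(-11.25, 12.75) = (0.5625, -2.4375)
Step 3: at (0.5625, -2.4375), ∇φ = (9.5625, -21.1875) → (0.5625, -2.4375) − 0.25·(9.5625, -21.1875) = (-1.828125, 2.859375)
Step 4: at (-1.828125, 2.859375), ∇φ = (-15.890625, 28.359375) → (-1.828125, 2.859375) − 0.25·(-15.890625, 28.359375) = (2.14453125, -4.23046875)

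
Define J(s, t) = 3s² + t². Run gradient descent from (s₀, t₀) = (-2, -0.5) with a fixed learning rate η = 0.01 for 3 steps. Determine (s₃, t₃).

(-1.661168, -0.470596)

∇J = (6s, 2t)
(s₁, t₁) = (-2, -0.5) − 0.01·(-12, -1) = (-1.88, -0.49)
(s₂, t₂) = (-1.88, -0.49) − 0.01·(-11.28, -0.98) = (-1.7672, -0.4802)
(s₃, t₃) = (-1.7672, -0.4802) − 0.01·(-10.6032, -0.9604) = (-1.661168, -0.470596)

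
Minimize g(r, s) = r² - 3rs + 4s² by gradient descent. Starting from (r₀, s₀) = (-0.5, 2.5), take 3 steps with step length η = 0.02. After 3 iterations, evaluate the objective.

8.565131784672

∇g = (2r - 3s, -3r + 8s)
(r₁, s₁) = (-0.5, 2.5) − 0.02·(-8.5, 21.5) = (-0.33, 2.07)
(r₂, s₂) = (-0.33, 2.07) − 0.02·(-6.87, 17.55) = (-0.1926, 1.719)
(r₃, s₃) = (-0.1926, 1.719) − 0.02·(-5.5422, 14.3298) = (-0.081756, 1.432404)
g(-0.081756, 1.432404) = 8.565131784672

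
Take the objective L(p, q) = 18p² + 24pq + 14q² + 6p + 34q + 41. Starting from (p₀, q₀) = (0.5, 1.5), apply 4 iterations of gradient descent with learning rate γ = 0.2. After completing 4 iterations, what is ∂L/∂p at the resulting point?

∇L = (36p + 24q + 6, 24p + 28q + 34)
(p₁, q₁) = (0.5, 1.5) − 0.2·(60, 88) = (-11.5, -16.1)
(p₂, q₂) = (-11.5, -16.1) − 0.2·(-794.4, -692.8) = (147.38, 122.46)
(p₃, q₃) = (147.38, 122.46) − 0.2·(8250.72, 7000) = (-1502.764, -1277.54)
(p₄, q₄) = (-1502.764, -1277.54) − 0.2·(-84754.464, -71803.456) = (15448.1288, 13083.1512)
∂L/∂p at (15448.1288, 13083.1512) = 870134.2656

870134.2656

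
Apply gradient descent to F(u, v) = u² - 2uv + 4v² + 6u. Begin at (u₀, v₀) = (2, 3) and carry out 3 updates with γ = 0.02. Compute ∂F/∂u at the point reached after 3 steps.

5.504768

∇F = (2u - 2v + 6, -2u + 8v)
Step 1: at (2, 3), ∇F = (4, 20) → (2, 3) − 0.02·(4, 20) = (1.92, 2.6)
Step 2: at (1.92, 2.6), ∇F = (4.64, 16.96) → (1.92, 2.6) − 0.02·(4.64, 16.96) = (1.8272, 2.2608)
Step 3: at (1.8272, 2.2608), ∇F = (5.1328, 14.432) → (1.8272, 2.2608) − 0.02·(5.1328, 14.432) = (1.724544, 1.97216)
∂F/∂u at (1.724544, 1.97216) = 5.504768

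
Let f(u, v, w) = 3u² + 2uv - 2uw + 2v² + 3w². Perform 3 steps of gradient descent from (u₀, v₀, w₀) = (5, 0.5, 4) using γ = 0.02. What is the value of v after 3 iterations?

∇f = (6u + 2v - 2w, 2u + 4v, -2u + 6w)
(u₁, v₁, w₁) = (5, 0.5, 4) − 0.02·(23, 12, 14) = (4.54, 0.26, 3.72)
(u₂, v₂, w₂) = (4.54, 0.26, 3.72) − 0.02·(20.32, 10.12, 13.24) = (4.1336, 0.0576, 3.4552)
(u₃, v₃, w₃) = (4.1336, 0.0576, 3.4552) − 0.02·(18.0064, 8.4976, 12.464) = (3.773472, -0.112352, 3.20592)
v = -0.112352

-0.112352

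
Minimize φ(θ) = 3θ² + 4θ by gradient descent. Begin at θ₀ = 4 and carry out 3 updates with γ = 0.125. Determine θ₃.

φ′(θ) = 6θ + 4
θ₁ = 4 − 0.125·28 = 0.5
θ₂ = 0.5 − 0.125·7 = -0.375
θ₃ = -0.375 − 0.125·1.75 = -0.59375

-0.59375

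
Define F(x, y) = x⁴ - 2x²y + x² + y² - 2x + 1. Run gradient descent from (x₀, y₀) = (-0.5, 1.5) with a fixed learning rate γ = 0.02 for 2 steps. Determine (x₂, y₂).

∇F = (4x³ - 4xy + 2x - 2, -2x² + 2y)
(x₁, y₁) = (-0.5, 1.5) − 0.02·(-0.5, 2.5) = (-0.49, 1.45)
(x₂, y₂) = (-0.49, 1.45) − 0.02·(-0.608596, 2.4198) = (-0.47782808, 1.401604)

(-0.47782808, 1.401604)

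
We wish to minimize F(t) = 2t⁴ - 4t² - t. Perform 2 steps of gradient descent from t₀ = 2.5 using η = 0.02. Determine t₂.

0.49534592

F′(t) = 8t³ - 8t - 1
Step 1: F′(2.5) = 104; t₁ = 2.5 − 0.02·104 = 0.42
Step 2: F′(0.42) = -3.767296; t₂ = 0.42 − 0.02·(-3.767296) = 0.49534592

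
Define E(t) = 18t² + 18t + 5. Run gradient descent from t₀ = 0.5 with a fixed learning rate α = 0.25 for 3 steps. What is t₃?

-512.5

E′(t) = 36t + 18
Step 1: E′(0.5) = 36; t₁ = 0.5 − 0.25·36 = -8.5
Step 2: E′(-8.5) = -288; t₂ = -8.5 − 0.25·(-288) = 63.5
Step 3: E′(63.5) = 2304; t₃ = 63.5 − 0.25·2304 = -512.5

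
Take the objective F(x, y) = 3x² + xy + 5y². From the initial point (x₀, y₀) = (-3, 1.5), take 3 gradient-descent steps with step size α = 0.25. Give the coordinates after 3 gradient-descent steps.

∇F = (6x + y, x + 10y)
(x₁, y₁) = (-3, 1.5) − 0.25·(-16.5, 12) = (1.125, -1.5)
(x₂, y₂) = (1.125, -1.5) − 0.25·(5.25, -13.875) = (-0.1875, 1.96875)
(x₃, y₃) = (-0.1875, 1.96875) − 0.25·(0.84375, 19.5) = (-0.3984375, -2.90625)

(-0.3984375, -2.90625)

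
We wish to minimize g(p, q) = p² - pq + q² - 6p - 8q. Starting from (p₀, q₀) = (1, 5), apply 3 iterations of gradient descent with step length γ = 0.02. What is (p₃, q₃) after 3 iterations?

∇g = (2p - q - 6, -p + 2q - 8)
(p₁, q₁) = (1, 5) − 0.02·(-9, 1) = (1.18, 4.98)
(p₂, q₂) = (1.18, 4.98) − 0.02·(-8.62, 0.78) = (1.3524, 4.9644)
(p₃, q₃) = (1.3524, 4.9644) − 0.02·(-8.2596, 0.5764) = (1.517592, 4.952872)

(1.517592, 4.952872)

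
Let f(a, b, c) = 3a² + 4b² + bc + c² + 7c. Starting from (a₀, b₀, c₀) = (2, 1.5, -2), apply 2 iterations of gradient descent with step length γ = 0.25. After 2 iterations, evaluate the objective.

∇f = (6a, 8b + c, b + 2c + 7)
Step 1: at (2, 1.5, -2), ∇f = (12, 10, 4.5) → (2, 1.5, -2) − 0.25·(12, 10, 4.5) = (-1, -1, -3.125)
Step 2: at (-1, -1, -3.125), ∇f = (-6, -11.125, -0.25) → (-1, -1, -3.125) − 0.25·(-6, -11.125, -0.25) = (0.5, 1.78125, -3.0625)
f(0.5, 1.78125, -3.0625) = -4.072265625

-4.072265625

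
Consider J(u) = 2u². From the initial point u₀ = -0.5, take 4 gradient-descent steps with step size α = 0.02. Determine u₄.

-0.35819648

J′(u) = 4u
Step 1: J′(-0.5) = -2; u₁ = -0.5 − 0.02·(-2) = -0.46
Step 2: J′(-0.46) = -1.84; u₂ = -0.46 − 0.02·(-1.84) = -0.4232
Step 3: J′(-0.4232) = -1.6928; u₃ = -0.4232 − 0.02·(-1.6928) = -0.389344
Step 4: J′(-0.389344) = -1.557376; u₄ = -0.389344 − 0.02·(-1.557376) = -0.35819648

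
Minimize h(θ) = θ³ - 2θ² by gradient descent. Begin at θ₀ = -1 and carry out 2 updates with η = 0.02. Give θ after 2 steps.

-1.309176

h′(θ) = 3θ² - 4θ
Step 1: h′(-1) = 7; θ₁ = -1 − 0.02·7 = -1.14
Step 2: h′(-1.14) = 8.4588; θ₂ = -1.14 − 0.02·8.4588 = -1.309176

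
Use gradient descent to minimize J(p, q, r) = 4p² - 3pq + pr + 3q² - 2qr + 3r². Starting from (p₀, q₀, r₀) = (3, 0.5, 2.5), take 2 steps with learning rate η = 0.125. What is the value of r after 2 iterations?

∇J = (8p - 3q + r, -3p + 6q - 2r, p - 2q + 6r)
Step 1: at (3, 0.5, 2.5), ∇J = (25, -11, 17) → (3, 0.5, 2.5) − 0.125·(25, -11, 17) = (-0.125, 1.875, 0.375)
Step 2: at (-0.125, 1.875, 0.375), ∇J = (-6.25, 10.875, -1.625) → (-0.125, 1.875, 0.375) − 0.125·(-6.25, 10.875, -1.625) = (0.65625, 0.515625, 0.578125)
r = 0.578125

0.578125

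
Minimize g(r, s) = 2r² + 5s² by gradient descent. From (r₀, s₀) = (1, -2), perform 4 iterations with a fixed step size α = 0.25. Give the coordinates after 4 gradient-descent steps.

∇g = (4r, 10s)
(r₁, s₁) = (1, -2) − 0.25·(4, -20) = (0, 3)
(r₂, s₂) = (0, 3) − 0.25·(0, 30) = (0, -4.5)
(r₃, s₃) = (0, -4.5) − 0.25·(0, -45) = (0, 6.75)
(r₄, s₄) = (0, 6.75) − 0.25·(0, 67.5) = (0, -10.125)

(0, -10.125)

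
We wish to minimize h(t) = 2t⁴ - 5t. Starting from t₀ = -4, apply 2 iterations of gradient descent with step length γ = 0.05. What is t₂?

h′(t) = 8t³ - 5
Step 1: h′(-4) = -517; t₁ = -4 − 0.05·(-517) = 21.85
Step 2: h′(21.85) = 83448.453; t₂ = 21.85 − 0.05·83448.453 = -4150.57265

-4150.57265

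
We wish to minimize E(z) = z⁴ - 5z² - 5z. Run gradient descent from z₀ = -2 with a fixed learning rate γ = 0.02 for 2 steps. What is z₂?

E′(z) = 4z³ - 10z - 5
z₁ = -2 − 0.02·(-17) = -1.66
z₂ = -1.66 − 0.02·(-6.697184) = -1.52605632

-1.52605632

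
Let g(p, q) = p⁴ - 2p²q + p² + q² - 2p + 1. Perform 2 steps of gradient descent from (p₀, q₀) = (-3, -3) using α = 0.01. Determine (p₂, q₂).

∇g = (4p³ - 4pq + 2p - 2, -2p² + 2q)
Step 1: at (-3, -3), ∇g = (-152, -24) → (-3, -3) − 0.01·(-152, -24) = (-1.48, -2.76)
Step 2: at (-1.48, -2.76), ∇g = (-34.266368, -9.9008) → (-1.48, -2.76) − 0.01·(-34.266368, -9.9008) = (-1.13733632, -2.660992)

(-1.13733632, -2.660992)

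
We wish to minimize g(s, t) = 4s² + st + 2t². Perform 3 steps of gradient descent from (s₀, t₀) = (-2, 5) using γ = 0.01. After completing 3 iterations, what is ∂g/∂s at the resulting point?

∇g = (8s + t, s + 4t)
Step 1: at (-2, 5), ∇g = (-11, 18) → (-2, 5) − 0.01·(-11, 18) = (-1.89, 4.82)
Step 2: at (-1.89, 4.82), ∇g = (-10.3, 17.39) → (-1.89, 4.82) − 0.01·(-10.3, 17.39) = (-1.787, 4.6461)
Step 3: at (-1.787, 4.6461), ∇g = (-9.6499, 16.7974) → (-1.787, 4.6461) − 0.01·(-9.6499, 16.7974) = (-1.690501, 4.478126)
∂g/∂s at (-1.690501, 4.478126) = -9.045882

-9.045882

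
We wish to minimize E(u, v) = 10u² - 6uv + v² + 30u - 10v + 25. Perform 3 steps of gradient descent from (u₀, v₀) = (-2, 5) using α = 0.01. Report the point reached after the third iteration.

(-1.042576, 4.71344)

∇E = (20u - 6v + 30, -6u + 2v - 10)
(u₁, v₁) = (-2, 5) − 0.01·(-40, 12) = (-1.6, 4.88)
(u₂, v₂) = (-1.6, 4.88) − 0.01·(-31.28, 9.36) = (-1.2872, 4.7864)
(u₃, v₃) = (-1.2872, 4.7864) − 0.01·(-24.4624, 7.296) = (-1.042576, 4.71344)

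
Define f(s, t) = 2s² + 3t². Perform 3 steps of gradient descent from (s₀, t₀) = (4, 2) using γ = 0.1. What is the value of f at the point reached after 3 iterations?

∇f = (4s, 6t)
(s₁, t₁) = (4, 2) − 0.1·(16, 12) = (2.4, 0.8)
(s₂, t₂) = (2.4, 0.8) − 0.1·(9.6, 4.8) = (1.44, 0.32)
(s₃, t₃) = (1.44, 0.32) − 0.1·(5.76, 1.92) = (0.864, 0.128)
f(0.864, 0.128) = 1.542144

1.542144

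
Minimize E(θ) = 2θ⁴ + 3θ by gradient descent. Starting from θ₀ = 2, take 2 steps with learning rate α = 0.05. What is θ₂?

E′(θ) = 8θ³ + 3
θ₁ = 2 − 0.05·67 = -1.35
θ₂ = -1.35 − 0.05·(-16.683) = -0.51585

-0.51585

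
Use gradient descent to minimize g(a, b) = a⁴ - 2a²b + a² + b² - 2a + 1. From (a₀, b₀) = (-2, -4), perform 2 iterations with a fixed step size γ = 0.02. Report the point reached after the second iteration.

∇g = (4a³ - 4ab + 2a - 2, -2a² + 2b)
(a₁, b₁) = (-2, -4) − 0.02·(-70, -16) = (-0.6, -3.68)
(a₂, b₂) = (-0.6, -3.68) − 0.02·(-12.896, -8.08) = (-0.34208, -3.5184)

(-0.34208, -3.5184)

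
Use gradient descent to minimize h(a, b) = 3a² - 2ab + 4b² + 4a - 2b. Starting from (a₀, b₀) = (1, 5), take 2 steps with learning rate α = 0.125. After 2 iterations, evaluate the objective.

∇h = (6a - 2b + 4, -2a + 8b - 2)
(a₁, b₁) = (1, 5) − 0.125·(0, 36) = (1, 0.5)
(a₂, b₂) = (1, 0.5) − 0.125·(9, 0) = (-0.125, 0.5)
h(-0.125, 0.5) = -0.328125

-0.328125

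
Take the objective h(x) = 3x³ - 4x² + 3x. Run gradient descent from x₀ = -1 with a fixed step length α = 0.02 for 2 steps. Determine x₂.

h′(x) = 9x² - 8x + 3
Step 1: h′(-1) = 20; x₁ = -1 − 0.02·20 = -1.4
Step 2: h′(-1.4) = 31.84; x₂ = -1.4 − 0.02·31.84 = -2.0368

-2.0368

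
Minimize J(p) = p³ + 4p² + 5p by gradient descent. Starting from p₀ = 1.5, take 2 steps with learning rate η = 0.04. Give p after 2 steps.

0.1377

J′(p) = 3p² + 8p + 5
Step 1: J′(1.5) = 23.75; p₁ = 1.5 − 0.04·23.75 = 0.55
Step 2: J′(0.55) = 10.3075; p₂ = 0.55 − 0.04·10.3075 = 0.1377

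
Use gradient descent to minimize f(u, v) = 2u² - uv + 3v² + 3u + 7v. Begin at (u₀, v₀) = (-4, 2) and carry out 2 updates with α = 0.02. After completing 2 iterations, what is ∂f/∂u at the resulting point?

∇f = (4u - v + 3, -u + 6v + 7)
(u₁, v₁) = (-4, 2) − 0.02·(-15, 23) = (-3.7, 1.54)
(u₂, v₂) = (-3.7, 1.54) − 0.02·(-13.34, 19.94) = (-3.4332, 1.1412)
∂f/∂u at (-3.4332, 1.1412) = -11.874

-11.874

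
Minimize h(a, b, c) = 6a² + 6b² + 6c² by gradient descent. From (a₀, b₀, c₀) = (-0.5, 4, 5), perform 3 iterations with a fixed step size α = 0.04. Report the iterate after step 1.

∇h = (12a, 12b, 12c)
(a₁, b₁, c₁) = (-0.5, 4, 5) − 0.04·(-6, 48, 60) = (-0.26, 2.08, 2.6)

(-0.26, 2.08, 2.6)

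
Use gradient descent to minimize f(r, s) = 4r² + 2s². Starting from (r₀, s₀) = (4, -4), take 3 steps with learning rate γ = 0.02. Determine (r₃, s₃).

∇f = (8r, 4s)
Step 1: at (4, -4), ∇f = (32, -16) → (4, -4) − 0.02·(32, -16) = (3.36, -3.68)
Step 2: at (3.36, -3.68), ∇f = (26.88, -14.72) → (3.36, -3.68) − 0.02·(26.88, -14.72) = (2.8224, -3.3856)
Step 3: at (2.8224, -3.3856), ∇f = (22.5792, -13.5424) → (2.8224, -3.3856) − 0.02·(22.5792, -13.5424) = (2.370816, -3.114752)

(2.370816, -3.114752)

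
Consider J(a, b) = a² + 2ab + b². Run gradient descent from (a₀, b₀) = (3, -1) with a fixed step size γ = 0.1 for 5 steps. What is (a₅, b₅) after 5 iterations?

(2.07776, -1.92224)

∇J = (2a + 2b, 2a + 2b)
(a₁, b₁) = (3, -1) − 0.1·(4, 4) = (2.6, -1.4)
(a₂, b₂) = (2.6, -1.4) − 0.1·(2.4, 2.4) = (2.36, -1.64)
(a₃, b₃) = (2.36, -1.64) − 0.1·(1.44, 1.44) = (2.216, -1.784)
(a₄, b₄) = (2.216, -1.784) − 0.1·(0.864, 0.864) = (2.1296, -1.8704)
(a₅, b₅) = (2.1296, -1.8704) − 0.1·(0.5184, 0.5184) = (2.07776, -1.92224)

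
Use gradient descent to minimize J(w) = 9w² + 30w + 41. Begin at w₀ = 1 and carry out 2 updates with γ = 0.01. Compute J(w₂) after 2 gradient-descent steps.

44.93579264

J′(w) = 18w + 30
w₁ = 1 − 0.01·48 = 0.52
w₂ = 0.52 − 0.01·39.36 = 0.1264
J(0.1264) = 44.93579264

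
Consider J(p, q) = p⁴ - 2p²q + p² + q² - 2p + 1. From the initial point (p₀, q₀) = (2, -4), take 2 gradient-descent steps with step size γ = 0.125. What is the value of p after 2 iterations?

123.8828125

∇J = (4p³ - 4pq + 2p - 2, -2p² + 2q)
Step 1: at (2, -4), ∇J = (66, -16) → (2, -4) − 0.125·(66, -16) = (-6.25, -2)
Step 2: at (-6.25, -2), ∇J = (-1041.0625, -82.125) → (-6.25, -2) − 0.125·(-1041.0625, -82.125) = (123.8828125, 8.265625)
p = 123.8828125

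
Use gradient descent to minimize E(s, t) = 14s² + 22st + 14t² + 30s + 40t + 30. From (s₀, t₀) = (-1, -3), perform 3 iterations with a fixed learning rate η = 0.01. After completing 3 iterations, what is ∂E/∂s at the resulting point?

∇E = (28s + 22t + 30, 22s + 28t + 40)
(s₁, t₁) = (-1, -3) − 0.01·(-64, -66) = (-0.36, -2.34)
(s₂, t₂) = (-0.36, -2.34) − 0.01·(-31.56, -33.44) = (-0.0444, -2.0056)
(s₃, t₃) = (-0.0444, -2.0056) − 0.01·(-15.3664, -17.1336) = (0.109264, -1.834264)
∂E/∂s at (0.109264, -1.834264) = -7.294416

-7.294416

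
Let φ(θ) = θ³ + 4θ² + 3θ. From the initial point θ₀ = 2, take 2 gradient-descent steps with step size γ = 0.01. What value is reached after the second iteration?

φ′(θ) = 3θ² + 8θ + 3
θ₁ = 2 − 0.01·31 = 1.69
θ₂ = 1.69 − 0.01·25.0883 = 1.439117

1.439117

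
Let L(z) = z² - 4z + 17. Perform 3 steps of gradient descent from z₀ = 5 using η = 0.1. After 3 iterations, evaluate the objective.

15.359296

L′(z) = 2z - 4
Step 1: L′(5) = 6; z₁ = 5 − 0.1·6 = 4.4
Step 2: L′(4.4) = 4.8; z₂ = 4.4 − 0.1·4.8 = 3.92
Step 3: L′(3.92) = 3.84; z₃ = 3.92 − 0.1·3.84 = 3.536
L(3.536) = 15.359296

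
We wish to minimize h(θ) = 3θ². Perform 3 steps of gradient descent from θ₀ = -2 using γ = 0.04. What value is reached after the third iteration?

-0.877952

h′(θ) = 6θ
θ₁ = -2 − 0.04·(-12) = -1.52
θ₂ = -1.52 − 0.04·(-9.12) = -1.1552
θ₃ = -1.1552 − 0.04·(-6.9312) = -0.877952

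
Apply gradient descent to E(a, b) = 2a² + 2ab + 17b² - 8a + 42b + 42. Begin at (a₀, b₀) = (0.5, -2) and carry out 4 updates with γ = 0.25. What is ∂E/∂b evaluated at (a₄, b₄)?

-82285.9375

∇E = (4a + 2b - 8, 2a + 34b + 42)
Step 1: at (0.5, -2), ∇E = (-10, -25) → (0.5, -2) − 0.25·(-10, -25) = (3, 4.25)
Step 2: at (3, 4.25), ∇E = (12.5, 192.5) → (3, 4.25) − 0.25·(12.5, 192.5) = (-0.125, -43.875)
Step 3: at (-0.125, -43.875), ∇E = (-96.25, -1450) → (-0.125, -43.875) − 0.25·(-96.25, -1450) = (23.9375, 318.625)
Step 4: at (23.9375, 318.625), ∇E = (725, 10923.125) → (23.9375, 318.625) − 0.25·(725, 10923.125) = (-157.3125, -2412.15625)
∂E/∂b at (-157.3125, -2412.15625) = -82285.9375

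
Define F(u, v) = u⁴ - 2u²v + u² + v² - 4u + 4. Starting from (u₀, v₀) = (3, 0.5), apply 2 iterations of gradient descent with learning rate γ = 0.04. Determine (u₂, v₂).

∇F = (4u³ - 4uv + 2u - 4, -2u² + 2v)
(u₁, v₁) = (3, 0.5) − 0.04·(104, -17) = (-1.16, 1.18)
(u₂, v₂) = (-1.16, 1.18) − 0.04·(-7.088384, -0.3312) = (-0.87646464, 1.193248)

(-0.87646464, 1.193248)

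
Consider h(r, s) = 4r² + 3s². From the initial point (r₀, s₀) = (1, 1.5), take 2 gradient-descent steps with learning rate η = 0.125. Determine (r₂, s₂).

(0, 0.09375)

∇h = (8r, 6s)
(r₁, s₁) = (1, 1.5) − 0.125·(8, 9) = (0, 0.375)
(r₂, s₂) = (0, 0.375) − 0.125·(0, 2.25) = (0, 0.09375)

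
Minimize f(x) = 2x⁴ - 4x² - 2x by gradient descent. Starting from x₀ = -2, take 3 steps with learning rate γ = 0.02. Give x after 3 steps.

f′(x) = 8x³ - 8x - 2
x₁ = -2 − 0.02·(-50) = -1
x₂ = -1 − 0.02·(-2) = -0.96
x₃ = -0.96 − 0.02·(-1.397888) = -0.93204224

-0.93204224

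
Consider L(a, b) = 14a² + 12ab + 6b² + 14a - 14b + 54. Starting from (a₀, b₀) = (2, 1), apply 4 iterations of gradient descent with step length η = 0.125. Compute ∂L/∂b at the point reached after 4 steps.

4642

∇L = (28a + 12b + 14, 12a + 12b - 14)
(a₁, b₁) = (2, 1) − 0.125·(82, 22) = (-8.25, -1.75)
(a₂, b₂) = (-8.25, -1.75) − 0.125·(-238, -134) = (21.5, 15)
(a₃, b₃) = (21.5, 15) − 0.125·(796, 424) = (-78, -38)
(a₄, b₄) = (-78, -38) − 0.125·(-2626, -1406) = (250.25, 137.75)
∂L/∂b at (250.25, 137.75) = 4642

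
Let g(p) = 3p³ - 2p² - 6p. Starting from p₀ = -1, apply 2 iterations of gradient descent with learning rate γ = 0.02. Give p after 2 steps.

-1.345128

g′(p) = 9p² - 4p - 6
p₁ = -1 − 0.02·7 = -1.14
p₂ = -1.14 − 0.02·10.2564 = -1.345128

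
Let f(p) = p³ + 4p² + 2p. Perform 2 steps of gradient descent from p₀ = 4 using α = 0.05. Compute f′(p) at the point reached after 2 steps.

0.78624675

f′(p) = 3p² + 8p + 2
Step 1: f′(4) = 82; p₁ = 4 − 0.05·82 = -0.1
Step 2: f′(-0.1) = 1.23; p₂ = -0.1 − 0.05·1.23 = -0.1615
f′(p) at (-0.1615) = 0.78624675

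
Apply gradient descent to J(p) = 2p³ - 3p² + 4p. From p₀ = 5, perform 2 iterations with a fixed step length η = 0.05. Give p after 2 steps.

-2.192

J′(p) = 6p² - 6p + 4
p₁ = 5 − 0.05·124 = -1.2
p₂ = -1.2 − 0.05·19.84 = -2.192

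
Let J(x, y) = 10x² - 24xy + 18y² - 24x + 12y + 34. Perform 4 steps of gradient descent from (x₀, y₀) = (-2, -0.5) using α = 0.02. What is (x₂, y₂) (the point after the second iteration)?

(-0.7392, -1.076)

∇J = (20x - 24y - 24, -24x + 36y + 12)
Step 1: at (-2, -0.5), ∇J = (-52, 42) → (-2, -0.5) − 0.02·(-52, 42) = (-0.96, -1.34)
Step 2: at (-0.96, -1.34), ∇J = (-11.04, -13.2) → (-0.96, -1.34) − 0.02·(-11.04, -13.2) = (-0.7392, -1.076)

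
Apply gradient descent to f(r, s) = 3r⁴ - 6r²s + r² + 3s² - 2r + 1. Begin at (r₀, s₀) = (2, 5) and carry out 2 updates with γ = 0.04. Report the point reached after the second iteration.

∇f = (12r³ - 12rs + 2r - 2, -6r² + 6s)
Step 1: at (2, 5), ∇f = (-22, 6) → (2, 5) − 0.04·(-22, 6) = (2.88, 4.76)
Step 2: at (2.88, 4.76), ∇f = (125.908864, -21.2064) → (2.88, 4.76) − 0.04·(125.908864, -21.2064) = (-2.15635456, 5.608256)

(-2.15635456, 5.608256)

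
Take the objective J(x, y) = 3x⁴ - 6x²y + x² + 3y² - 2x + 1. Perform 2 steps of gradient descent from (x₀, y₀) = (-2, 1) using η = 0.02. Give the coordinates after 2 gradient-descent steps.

∇J = (12x³ - 12xy + 2x - 2, -6x² + 6y)
(x₁, y₁) = (-2, 1) − 0.02·(-78, -18) = (-0.44, 1.36)
(x₂, y₂) = (-0.44, 1.36) − 0.02·(3.278592, 6.9984) = (-0.50557184, 1.220032)

(-0.50557184, 1.220032)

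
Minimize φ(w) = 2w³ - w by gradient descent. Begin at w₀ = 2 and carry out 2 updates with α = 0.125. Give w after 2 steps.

-1.32421875

φ′(w) = 6w² - 1
w₁ = 2 − 0.125·23 = -0.875
w₂ = -0.875 − 0.125·3.59375 = -1.32421875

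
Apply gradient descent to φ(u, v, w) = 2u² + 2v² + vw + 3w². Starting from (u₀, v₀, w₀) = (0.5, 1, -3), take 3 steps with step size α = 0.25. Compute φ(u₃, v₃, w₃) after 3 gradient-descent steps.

0.884765625

∇φ = (4u, 4v + w, v + 6w)
(u₁, v₁, w₁) = (0.5, 1, -3) − 0.25·(2, 1, -17) = (0, 0.75, 1.25)
(u₂, v₂, w₂) = (0, 0.75, 1.25) − 0.25·(0, 4.25, 8.25) = (0, -0.3125, -0.8125)
(u₃, v₃, w₃) = (0, -0.3125, -0.8125) − 0.25·(0, -2.0625, -5.1875) = (0, 0.203125, 0.484375)
φ(0, 0.203125, 0.484375) = 0.884765625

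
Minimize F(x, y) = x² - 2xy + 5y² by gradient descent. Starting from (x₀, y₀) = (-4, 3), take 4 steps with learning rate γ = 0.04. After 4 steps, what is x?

∇F = (2x - 2y, -2x + 10y)
Step 1: at (-4, 3), ∇F = (-14, 38) → (-4, 3) − 0.04·(-14, 38) = (-3.44, 1.48)
Step 2: at (-3.44, 1.48), ∇F = (-9.84, 21.68) → (-3.44, 1.48) − 0.04·(-9.84, 21.68) = (-3.0464, 0.6128)
Step 3: at (-3.0464, 0.6128), ∇F = (-7.3184, 12.2208) → (-3.0464, 0.6128) − 0.04·(-7.3184, 12.2208) = (-2.753664, 0.123968)
Step 4: at (-2.753664, 0.123968), ∇F = (-5.755264, 6.747008) → (-2.753664, 0.123968) − 0.04·(-5.755264, 6.747008) = (-2.52345344, -0.14591232)
x = -2.52345344

-2.52345344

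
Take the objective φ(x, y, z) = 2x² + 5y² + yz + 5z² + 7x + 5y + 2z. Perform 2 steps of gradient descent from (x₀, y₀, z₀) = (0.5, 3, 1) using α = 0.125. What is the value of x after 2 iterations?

-1.1875

∇φ = (4x + 7, 10y + z + 5, y + 10z + 2)
(x₁, y₁, z₁) = (0.5, 3, 1) − 0.125·(9, 36, 15) = (-0.625, -1.5, -0.875)
(x₂, y₂, z₂) = (-0.625, -1.5, -0.875) − 0.125·(4.5, -10.875, -8.25) = (-1.1875, -0.140625, 0.15625)
x = -1.1875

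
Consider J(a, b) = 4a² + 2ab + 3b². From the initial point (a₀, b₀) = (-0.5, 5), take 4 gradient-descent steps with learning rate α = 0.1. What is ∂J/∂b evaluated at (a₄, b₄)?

∇J = (8a + 2b, 2a + 6b)
(a₁, b₁) = (-0.5, 5) − 0.1·(6, 29) = (-1.1, 2.1)
(a₂, b₂) = (-1.1, 2.1) − 0.1·(-4.6, 10.4) = (-0.64, 1.06)
(a₃, b₃) = (-0.64, 1.06) − 0.1·(-3, 5.08) = (-0.34, 0.552)
(a₄, b₄) = (-0.34, 0.552) − 0.1·(-1.616, 2.632) = (-0.1784, 0.2888)
∂J/∂b at (-0.1784, 0.2888) = 1.376

1.376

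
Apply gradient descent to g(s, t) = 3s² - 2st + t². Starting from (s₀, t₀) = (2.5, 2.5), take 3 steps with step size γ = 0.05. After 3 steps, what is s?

1.4

∇g = (6s - 2t, -2s + 2t)
(s₁, t₁) = (2.5, 2.5) − 0.05·(10, 0) = (2, 2.5)
(s₂, t₂) = (2, 2.5) − 0.05·(7, 1) = (1.65, 2.45)
(s₃, t₃) = (1.65, 2.45) − 0.05·(5, 1.6) = (1.4, 2.37)
s = 1.4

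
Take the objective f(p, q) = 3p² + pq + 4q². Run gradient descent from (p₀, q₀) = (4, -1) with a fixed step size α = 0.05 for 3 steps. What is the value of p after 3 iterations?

1.455625

∇f = (6p + q, p + 8q)
(p₁, q₁) = (4, -1) − 0.05·(23, -4) = (2.85, -0.8)
(p₂, q₂) = (2.85, -0.8) − 0.05·(16.3, -3.55) = (2.035, -0.6225)
(p₃, q₃) = (2.035, -0.6225) − 0.05·(11.5875, -2.945) = (1.455625, -0.47525)
p = 1.455625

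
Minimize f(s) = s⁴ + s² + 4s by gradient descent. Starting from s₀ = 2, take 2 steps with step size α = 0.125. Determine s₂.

f′(s) = 4s³ + 2s + 4
s₁ = 2 − 0.125·40 = -3
s₂ = -3 − 0.125·(-110) = 10.75

10.75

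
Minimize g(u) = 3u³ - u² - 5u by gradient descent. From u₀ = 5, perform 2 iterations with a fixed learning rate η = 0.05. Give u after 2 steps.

-19.4125

g′(u) = 9u² - 2u - 5
Step 1: g′(5) = 210; u₁ = 5 − 0.05·210 = -5.5
Step 2: g′(-5.5) = 278.25; u₂ = -5.5 − 0.05·278.25 = -19.4125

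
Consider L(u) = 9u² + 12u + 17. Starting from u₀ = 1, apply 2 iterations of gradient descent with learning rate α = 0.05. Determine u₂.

-0.65

L′(u) = 18u + 12
u₁ = 1 − 0.05·30 = -0.5
u₂ = -0.5 − 0.05·3 = -0.65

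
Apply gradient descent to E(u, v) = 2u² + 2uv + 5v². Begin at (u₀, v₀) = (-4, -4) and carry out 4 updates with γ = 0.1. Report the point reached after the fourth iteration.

∇E = (4u + 2v, 2u + 10v)
Step 1: at (-4, -4), ∇E = (-24, -48) → (-4, -4) − 0.1·(-24, -48) = (-1.6, 0.8)
Step 2: at (-1.6, 0.8), ∇E = (-4.8, 4.8) → (-1.6, 0.8) − 0.1·(-4.8, 4.8) = (-1.12, 0.32)
Step 3: at (-1.12, 0.32), ∇E = (-3.84, 0.96) → (-1.12, 0.32) − 0.1·(-3.84, 0.96) = (-0.736, 0.224)
Step 4: at (-0.736, 0.224), ∇E = (-2.496, 0.768) → (-0.736, 0.224) − 0.1·(-2.496, 0.768) = (-0.4864, 0.1472)

(-0.4864, 0.1472)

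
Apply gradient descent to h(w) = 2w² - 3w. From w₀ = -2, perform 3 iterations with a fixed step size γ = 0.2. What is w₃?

0.728

h′(w) = 4w - 3
w₁ = -2 − 0.2·(-11) = 0.2
w₂ = 0.2 − 0.2·(-2.2) = 0.64
w₃ = 0.64 − 0.2·(-0.44) = 0.728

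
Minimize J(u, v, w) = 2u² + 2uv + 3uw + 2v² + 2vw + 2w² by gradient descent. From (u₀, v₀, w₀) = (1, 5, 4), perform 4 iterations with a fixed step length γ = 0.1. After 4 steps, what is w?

∇J = (4u + 2v + 3w, 2u + 4v + 2w, 3u + 2v + 4w)
(u₁, v₁, w₁) = (1, 5, 4) − 0.1·(26, 30, 29) = (-1.6, 2, 1.1)
(u₂, v₂, w₂) = (-1.6, 2, 1.1) − 0.1·(0.9, 7, 3.6) = (-1.69, 1.3, 0.74)
(u₃, v₃, w₃) = (-1.69, 1.3, 0.74) − 0.1·(-1.94, 3.3, 0.49) = (-1.496, 0.97, 0.691)
(u₄, v₄, w₄) = (-1.496, 0.97, 0.691) − 0.1·(-1.971, 2.27, 0.216) = (-1.2989, 0.743, 0.6694)
w = 0.6694

0.6694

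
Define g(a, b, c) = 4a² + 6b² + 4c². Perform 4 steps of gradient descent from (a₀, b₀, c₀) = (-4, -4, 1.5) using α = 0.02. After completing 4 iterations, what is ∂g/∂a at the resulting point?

∇g = (8a, 12b, 8c)
(a₁, b₁, c₁) = (-4, -4, 1.5) − 0.02·(-32, -48, 12) = (-3.36, -3.04, 1.26)
(a₂, b₂, c₂) = (-3.36, -3.04, 1.26) − 0.02·(-26.88, -36.48, 10.08) = (-2.8224, -2.3104, 1.0584)
(a₃, b₃, c₃) = (-2.8224, -2.3104, 1.0584) − 0.02·(-22.5792, -27.7248, 8.4672) = (-2.370816, -1.755904, 0.889056)
(a₄, b₄, c₄) = (-2.370816, -1.755904, 0.889056) − 0.02·(-18.966528, -21.070848, 7.112448) = (-1.99148544, -1.33448704, 0.74680704)
∂g/∂a at (-1.99148544, -1.33448704, 0.74680704) = -15.93188352

-15.93188352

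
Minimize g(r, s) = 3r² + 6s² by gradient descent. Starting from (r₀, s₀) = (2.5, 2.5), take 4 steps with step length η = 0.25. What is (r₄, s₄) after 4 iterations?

(0.15625, 40)

∇g = (6r, 12s)
(r₁, s₁) = (2.5, 2.5) − 0.25·(15, 30) = (-1.25, -5)
(r₂, s₂) = (-1.25, -5) − 0.25·(-7.5, -60) = (0.625, 10)
(r₃, s₃) = (0.625, 10) − 0.25·(3.75, 120) = (-0.3125, -20)
(r₄, s₄) = (-0.3125, -20) − 0.25·(-1.875, -240) = (0.15625, 40)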